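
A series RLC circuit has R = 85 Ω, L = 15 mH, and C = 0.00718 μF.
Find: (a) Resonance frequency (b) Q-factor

Step 1 — Resonance condition Im(Z)=0 gives ω₀ = 1/√(LC).
Step 2 — ω₀ = 1/√(0.015·7.18e-09) = 9.636e+04 rad/s.
Step 3 — f₀ = ω₀/(2π) = 1.534e+04 Hz.
Step 4 — Series Q: Q = ω₀L/R = 9.636e+04·0.015/85 = 17.

(a) f₀ = 1.534e+04 Hz  (b) Q = 17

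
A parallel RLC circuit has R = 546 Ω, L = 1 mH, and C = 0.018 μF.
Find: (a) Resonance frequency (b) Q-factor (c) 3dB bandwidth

Step 1 — Resonance: ω₀ = 1/√(LC) = 1/√(0.001·1.8e-08) = 2.357e+05 rad/s.
Step 2 — f₀ = ω₀/(2π) = 3.751e+04 Hz.
Step 3 — Parallel Q: Q = R/(ω₀L) = 546/(2.357e+05·0.001) = 2.316.
Step 4 — Bandwidth: Δω = ω₀/Q = 1.018e+05 rad/s; BW = Δω/(2π) = 1.619e+04 Hz.

(a) f₀ = 3.751e+04 Hz  (b) Q = 2.316  (c) BW = 1.619e+04 Hz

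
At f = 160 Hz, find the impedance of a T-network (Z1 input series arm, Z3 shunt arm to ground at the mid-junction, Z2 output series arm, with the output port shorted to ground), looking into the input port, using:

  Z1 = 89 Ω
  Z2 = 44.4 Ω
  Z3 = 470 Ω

Step 1 — Angular frequency: ω = 2π·f = 2π·160 = 1005 rad/s.
Step 2 — Component impedances:
  Z1: Z = R = 89 Ω
  Z2: Z = R = 44.4 Ω
  Z3: Z = R = 470 Ω
Step 3 — With the output port shorted to ground, the output series arm Z2 runs from the junction to ground; the shunt arm Z3 also runs from the junction to ground. They appear in parallel: Z3 || Z2 = 40.57 Ω.
Step 4 — Series with input arm Z1: Z_in = Z1 + (Z3 || Z2) = 129.6 Ω = 129.6∠0.0° Ω.

Z = 129.6 Ω = 129.6∠0.0° Ω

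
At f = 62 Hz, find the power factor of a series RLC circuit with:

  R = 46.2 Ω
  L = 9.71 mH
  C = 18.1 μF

Step 1 — Angular frequency: ω = 2π·f = 2π·62 = 389.6 rad/s.
Step 2 — Component impedances:
  R: Z = R = 46.2 Ω
  L: Z = jωL = j·389.6·0.00971 = 0 + j3.783 Ω
  C: Z = 1/(jωC) = -j/(ω·C) = 0 - j141.8 Ω
Step 3 — Series combination: Z_total = R + L + C = 46.2 - j138 Ω = 145.6∠-71.5° Ω.
Step 4 — Power factor: PF = cos(φ) = Re(Z)/|Z| = 46.2/145.57 = 0.3174.
Step 5 — Type: Im(Z) = -138 ⇒ leading (phase φ = -71.5°).

PF = 0.3174 (leading, φ = -71.5°)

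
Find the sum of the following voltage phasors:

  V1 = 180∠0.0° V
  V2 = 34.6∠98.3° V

Step 1 — Convert each phasor to rectangular form:
  V1 = 180·(cos(0.0°) + j·sin(0.0°)) = 180 V
  V2 = 34.6·(cos(98.3°) + j·sin(98.3°)) = -4.995 + j34.24 V
Step 2 — Sum components: V_total = 175 + j34.24 V.
Step 3 — Convert to polar: |V_total| = 178.3 V, ∠V_total = 11.1°.

V_total = 178.3∠11.1° V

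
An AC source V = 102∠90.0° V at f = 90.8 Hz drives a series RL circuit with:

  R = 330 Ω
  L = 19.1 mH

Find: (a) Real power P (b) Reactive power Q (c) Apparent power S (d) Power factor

Step 1 — Angular frequency: ω = 2π·f = 2π·90.8 = 570.5 rad/s.
Step 2 — Component impedances:
  R: Z = R = 330 Ω
  L: Z = jωL = j·570.5·0.0191 = 0 + j10.9 Ω
Step 3 — Series combination: Z_total = R + L = 330 + j10.9 Ω = 330.2∠1.9° Ω.
Step 4 — Source phasor: V = 102∠90.0° V = 0 + j102 V.
Step 5 — Current: I = V / Z = 0.0102 + j0.3088 A = 0.3089∠88.1° A.
Step 6 — Complex power: S = V·I* = 31.49 + j1.04 VA.
Step 7 — Real power: P = Re(S) = 31.49 W.
Step 8 — Reactive power: Q = Im(S) = 1.04 VAR.
Step 9 — Apparent power: |S| = 31.51 VA.
Step 10 — Power factor: PF = P/|S| = 0.9995 (lagging).

(a) P = 31.49 W  (b) Q = 1.04 VAR  (c) S = 31.51 VA  (d) PF = 0.9995 (lagging)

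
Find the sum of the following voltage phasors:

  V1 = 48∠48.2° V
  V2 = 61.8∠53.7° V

Step 1 — Convert each phasor to rectangular form:
  V1 = 48·(cos(48.2°) + j·sin(48.2°)) = 31.99 + j35.78 V
  V2 = 61.8·(cos(53.7°) + j·sin(53.7°)) = 36.59 + j49.81 V
Step 2 — Sum components: V_total = 68.58 + j85.59 V.
Step 3 — Convert to polar: |V_total| = 109.7 V, ∠V_total = 51.3°.

V_total = 109.7∠51.3° V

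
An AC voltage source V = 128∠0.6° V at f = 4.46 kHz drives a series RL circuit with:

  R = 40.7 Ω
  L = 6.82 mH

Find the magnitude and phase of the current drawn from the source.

Step 1 — Angular frequency: ω = 2π·f = 2π·4460 = 2.802e+04 rad/s.
Step 2 — Component impedances:
  R: Z = R = 40.7 Ω
  L: Z = jωL = j·2.802e+04·0.00682 = 0 + j191.1 Ω
Step 3 — Series combination: Z_total = R + L = 40.7 + j191.1 Ω = 195.4∠78.0° Ω.
Step 4 — Source phasor: V = 128∠0.6° V = 128 + j1.34 V.
Step 5 — Ohm's law: I = V / Z_total = (128 + j1.34) / (40.7 + j191.1) = 0.1431 - j0.6392 A.
Step 6 — Convert to polar: |I| = 0.6551 A, ∠I = -77.4°.

I = 0.6551∠-77.4° A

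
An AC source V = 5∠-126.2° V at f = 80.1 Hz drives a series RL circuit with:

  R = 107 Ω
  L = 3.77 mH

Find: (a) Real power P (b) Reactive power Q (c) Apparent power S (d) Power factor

Step 1 — Angular frequency: ω = 2π·f = 2π·80.1 = 503.3 rad/s.
Step 2 — Component impedances:
  R: Z = R = 107 Ω
  L: Z = jωL = j·503.3·0.00377 = 0 + j1.897 Ω
Step 3 — Series combination: Z_total = R + L = 107 + j1.897 Ω = 107∠1.0° Ω.
Step 4 — Source phasor: V = 5∠-126.2° V = -2.953 - j4.035 V.
Step 5 — Current: I = V / Z = -0.02826 - j0.03721 A = 0.04672∠-127.2° A.
Step 6 — Complex power: S = V·I* = 0.2336 + j0.004142 VA.
Step 7 — Real power: P = Re(S) = 0.2336 W.
Step 8 — Reactive power: Q = Im(S) = 0.004142 VAR.
Step 9 — Apparent power: |S| = 0.2336 VA.
Step 10 — Power factor: PF = P/|S| = 0.9998 (lagging).

(a) P = 0.2336 W  (b) Q = 0.004142 VAR  (c) S = 0.2336 VA  (d) PF = 0.9998 (lagging)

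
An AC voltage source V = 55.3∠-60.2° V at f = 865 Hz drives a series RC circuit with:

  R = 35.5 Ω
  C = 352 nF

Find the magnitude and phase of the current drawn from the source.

Step 1 — Angular frequency: ω = 2π·f = 2π·865 = 5435 rad/s.
Step 2 — Component impedances:
  R: Z = R = 35.5 Ω
  C: Z = 1/(jωC) = -j/(ω·C) = 0 - j522.7 Ω
Step 3 — Series combination: Z_total = R + C = 35.5 - j522.7 Ω = 523.9∠-86.1° Ω.
Step 4 — Source phasor: V = 55.3∠-60.2° V = 27.48 - j47.99 V.
Step 5 — Ohm's law: I = V / Z_total = (27.48 - j47.99) / (35.5 - j522.7) = 0.09494 + j0.04613 A.
Step 6 — Convert to polar: |I| = 0.1056 A, ∠I = 25.9°.

I = 0.1056∠25.9° A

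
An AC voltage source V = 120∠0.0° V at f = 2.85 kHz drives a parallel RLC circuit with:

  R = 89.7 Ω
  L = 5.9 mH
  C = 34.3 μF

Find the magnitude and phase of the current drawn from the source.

Step 1 — Angular frequency: ω = 2π·f = 2π·2850 = 1.791e+04 rad/s.
Step 2 — Component impedances:
  R: Z = R = 89.7 Ω
  L: Z = jωL = j·1.791e+04·0.0059 = 0 + j105.7 Ω
  C: Z = 1/(jωC) = -j/(ω·C) = 0 - j1.628 Ω
Step 3 — Parallel combination: 1/Z_total = 1/R + 1/L + 1/C; Z_total = 0.03047 - j1.653 Ω = 1.653∠-88.9° Ω.
Step 4 — Source phasor: V = 120∠0.0° V = 120 V.
Step 5 — Ohm's law: I = V / Z_total = (120) / (0.03047 - j1.653) = 1.338 + j72.57 A.
Step 6 — Convert to polar: |I| = 72.58 A, ∠I = 88.9°.

I = 72.58∠88.9° A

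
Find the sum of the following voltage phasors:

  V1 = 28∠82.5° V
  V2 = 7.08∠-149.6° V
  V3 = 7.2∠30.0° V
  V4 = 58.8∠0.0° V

Step 1 — Convert each phasor to rectangular form:
  V1 = 28·(cos(82.5°) + j·sin(82.5°)) = 3.655 + j27.76 V
  V2 = 7.08·(cos(-149.6°) + j·sin(-149.6°)) = -6.107 - j3.583 V
  V3 = 7.2·(cos(30.0°) + j·sin(30.0°)) = 6.235 + j3.6 V
  V4 = 58.8·(cos(0.0°) + j·sin(0.0°)) = 58.8 V
Step 2 — Sum components: V_total = 62.58 + j27.78 V.
Step 3 — Convert to polar: |V_total| = 68.47 V, ∠V_total = 23.9°.

V_total = 68.47∠23.9° V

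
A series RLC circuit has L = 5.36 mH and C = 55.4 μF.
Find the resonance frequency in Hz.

Step 1 — Resonance condition Im(Z)=0 gives ω₀ = 1/√(LC).
Step 2 — ω₀ = 1/√(0.00536·5.54e-05) = 1835 rad/s.
Step 3 — f₀ = ω₀/(2π) = 292.1 Hz.

f₀ = 292.1 Hz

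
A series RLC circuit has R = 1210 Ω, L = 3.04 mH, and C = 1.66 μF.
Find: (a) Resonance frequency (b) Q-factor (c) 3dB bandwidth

Step 1 — Resonance: ω₀ = 1/√(LC) = 1/√(0.00304·1.66e-06) = 1.408e+04 rad/s.
Step 2 — f₀ = ω₀/(2π) = 2240 Hz.
Step 3 — Series Q: Q = ω₀L/R = 1.408e+04·0.00304/1210 = 0.03537.
Step 4 — Bandwidth: Δω = ω₀/Q = 3.98e+05 rad/s; BW = Δω/(2π) = 6.335e+04 Hz.

(a) f₀ = 2240 Hz  (b) Q = 0.03537  (c) BW = 6.335e+04 Hz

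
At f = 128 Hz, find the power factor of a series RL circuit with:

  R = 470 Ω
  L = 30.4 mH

Step 1 — Angular frequency: ω = 2π·f = 2π·128 = 804.2 rad/s.
Step 2 — Component impedances:
  R: Z = R = 470 Ω
  L: Z = jωL = j·804.2·0.0304 = 0 + j24.45 Ω
Step 3 — Series combination: Z_total = R + L = 470 + j24.45 Ω = 470.6∠3.0° Ω.
Step 4 — Power factor: PF = cos(φ) = Re(Z)/|Z| = 470/470.64 = 0.9986.
Step 5 — Type: Im(Z) = 24.45 ⇒ lagging (phase φ = 3.0°).

PF = 0.9986 (lagging, φ = 3.0°)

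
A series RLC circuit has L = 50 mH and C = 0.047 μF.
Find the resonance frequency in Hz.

Step 1 — Resonance condition Im(Z)=0 gives ω₀ = 1/√(LC).
Step 2 — ω₀ = 1/√(0.05·4.7e-08) = 2.063e+04 rad/s.
Step 3 — f₀ = ω₀/(2π) = 3283 Hz.

f₀ = 3283 Hz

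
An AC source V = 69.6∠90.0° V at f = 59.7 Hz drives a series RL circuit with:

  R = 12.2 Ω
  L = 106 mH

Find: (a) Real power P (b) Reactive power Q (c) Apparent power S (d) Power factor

Step 1 — Angular frequency: ω = 2π·f = 2π·59.7 = 375.1 rad/s.
Step 2 — Component impedances:
  R: Z = R = 12.2 Ω
  L: Z = jωL = j·375.1·0.106 = 0 + j39.76 Ω
Step 3 — Series combination: Z_total = R + L = 12.2 + j39.76 Ω = 41.59∠72.9° Ω.
Step 4 — Source phasor: V = 69.6∠90.0° V = 0 + j69.6 V.
Step 5 — Current: I = V / Z = 1.6 + j0.4909 A = 1.673∠17.1° A.
Step 6 — Complex power: S = V·I* = 34.17 + j111.3 VA.
Step 7 — Real power: P = Re(S) = 34.17 W.
Step 8 — Reactive power: Q = Im(S) = 111.3 VAR.
Step 9 — Apparent power: |S| = 116.5 VA.
Step 10 — Power factor: PF = P/|S| = 0.2933 (lagging).

(a) P = 34.17 W  (b) Q = 111.3 VAR  (c) S = 116.5 VA  (d) PF = 0.2933 (lagging)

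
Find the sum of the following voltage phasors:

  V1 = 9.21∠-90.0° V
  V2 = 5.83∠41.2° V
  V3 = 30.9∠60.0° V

Step 1 — Convert each phasor to rectangular form:
  V1 = 9.21·(cos(-90.0°) + j·sin(-90.0°)) = 0 - j9.21 V
  V2 = 5.83·(cos(41.2°) + j·sin(41.2°)) = 4.387 + j3.84 V
  V3 = 30.9·(cos(60.0°) + j·sin(60.0°)) = 15.45 + j26.76 V
Step 2 — Sum components: V_total = 19.84 + j21.39 V.
Step 3 — Convert to polar: |V_total| = 29.17 V, ∠V_total = 47.2°.

V_total = 29.17∠47.2° V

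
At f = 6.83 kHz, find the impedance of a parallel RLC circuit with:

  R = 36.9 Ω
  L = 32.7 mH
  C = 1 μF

Step 1 — Angular frequency: ω = 2π·f = 2π·6830 = 4.291e+04 rad/s.
Step 2 — Component impedances:
  R: Z = R = 36.9 Ω
  L: Z = jωL = j·4.291e+04·0.0327 = 0 + j1403 Ω
  C: Z = 1/(jωC) = -j/(ω·C) = 0 - j23.3 Ω
Step 3 — Parallel combination: 1/Z_total = 1/R + 1/L + 1/C; Z_total = 10.77 - j16.78 Ω = 19.94∠-57.3° Ω.

Z = 10.77 - j16.78 Ω = 19.94∠-57.3° Ω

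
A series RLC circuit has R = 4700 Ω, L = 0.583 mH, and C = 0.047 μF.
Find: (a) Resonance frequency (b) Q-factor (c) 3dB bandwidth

Step 1 — Resonance condition Im(Z)=0 gives ω₀ = 1/√(LC).
Step 2 — ω₀ = 1/√(0.000583·4.7e-08) = 1.91e+05 rad/s.
Step 3 — f₀ = ω₀/(2π) = 3.04e+04 Hz.
Step 4 — Series Q: Q = ω₀L/R = 1.91e+05·0.000583/4700 = 0.0237.
Step 5 — 3dB bandwidth: Δω = ω₀/Q = 8.062e+06 rad/s; BW = Δω/(2π) = 1.283e+06 Hz.

(a) f₀ = 3.04e+04 Hz  (b) Q = 0.0237  (c) BW = 1.283e+06 Hz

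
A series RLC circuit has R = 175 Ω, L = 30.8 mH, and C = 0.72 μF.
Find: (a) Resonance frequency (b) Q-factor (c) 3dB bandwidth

Step 1 — Resonance condition Im(Z)=0 gives ω₀ = 1/√(LC).
Step 2 — ω₀ = 1/√(0.0308·7.2e-07) = 6715 rad/s.
Step 3 — f₀ = ω₀/(2π) = 1069 Hz.
Step 4 — Series Q: Q = ω₀L/R = 6715·0.0308/175 = 1.182.
Step 5 — 3dB bandwidth: Δω = ω₀/Q = 5682 rad/s; BW = Δω/(2π) = 904.3 Hz.

(a) f₀ = 1069 Hz  (b) Q = 1.182  (c) BW = 904.3 Hz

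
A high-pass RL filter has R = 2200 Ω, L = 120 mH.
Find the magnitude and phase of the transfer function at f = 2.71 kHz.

Step 1 — Angular frequency: ω = 2π·2710 = 1.703e+04 rad/s.
Step 2 — Transfer function: H(jω) = jωL/(R + jωL).
Step 3 — Numerator jωL = j·2043; denominator R + jωL = 2200 + j2043.
Step 4 — H = 0.4631 + j0.4986.
Step 5 — Magnitude: |H| = 0.6805 (-3.3 dB); phase: φ = 47.1°.

|H| = 0.6805 (-3.3 dB), φ = 47.1°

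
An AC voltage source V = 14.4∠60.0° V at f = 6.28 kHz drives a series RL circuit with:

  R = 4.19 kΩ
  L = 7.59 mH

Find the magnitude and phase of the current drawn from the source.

Step 1 — Angular frequency: ω = 2π·f = 2π·6280 = 3.946e+04 rad/s.
Step 2 — Component impedances:
  R: Z = R = 4190 Ω
  L: Z = jωL = j·3.946e+04·0.00759 = 0 + j299.5 Ω
Step 3 — Series combination: Z_total = R + L = 4190 + j299.5 Ω = 4201∠4.1° Ω.
Step 4 — Source phasor: V = 14.4∠60.0° V = 7.2 + j12.47 V.
Step 5 — Ohm's law: I = V / Z_total = (7.2 + j12.47) / (4190 + j299.5) = 0.001921 + j0.002839 A.
Step 6 — Convert to polar: |I| = 0.003428 A, ∠I = 55.9°.

I = 0.003428∠55.9° A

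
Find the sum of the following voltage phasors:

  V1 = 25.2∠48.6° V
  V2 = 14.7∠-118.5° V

Step 1 — Convert each phasor to rectangular form:
  V1 = 25.2·(cos(48.6°) + j·sin(48.6°)) = 16.67 + j18.9 V
  V2 = 14.7·(cos(-118.5°) + j·sin(-118.5°)) = -7.014 - j12.92 V
Step 2 — Sum components: V_total = 9.651 + j5.984 V.
Step 3 — Convert to polar: |V_total| = 11.36 V, ∠V_total = 31.8°.

V_total = 11.36∠31.8° V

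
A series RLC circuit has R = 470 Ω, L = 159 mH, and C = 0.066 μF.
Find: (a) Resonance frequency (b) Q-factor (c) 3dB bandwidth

Step 1 — Resonance: ω₀ = 1/√(LC) = 1/√(0.159·6.6e-08) = 9762 rad/s.
Step 2 — f₀ = ω₀/(2π) = 1554 Hz.
Step 3 — Series Q: Q = ω₀L/R = 9762·0.159/470 = 3.302.
Step 4 — Bandwidth: Δω = ω₀/Q = 2956 rad/s; BW = Δω/(2π) = 470.5 Hz.

(a) f₀ = 1554 Hz  (b) Q = 3.302  (c) BW = 470.5 Hz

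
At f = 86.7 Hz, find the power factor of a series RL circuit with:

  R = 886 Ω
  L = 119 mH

Step 1 — Angular frequency: ω = 2π·f = 2π·86.7 = 544.8 rad/s.
Step 2 — Component impedances:
  R: Z = R = 886 Ω
  L: Z = jωL = j·544.8·0.119 = 0 + j64.83 Ω
Step 3 — Series combination: Z_total = R + L = 886 + j64.83 Ω = 888.4∠4.2° Ω.
Step 4 — Power factor: PF = cos(φ) = Re(Z)/|Z| = 886/888.4 = 0.9973.
Step 5 — Type: Im(Z) = 64.83 ⇒ lagging (phase φ = 4.2°).

PF = 0.9973 (lagging, φ = 4.2°)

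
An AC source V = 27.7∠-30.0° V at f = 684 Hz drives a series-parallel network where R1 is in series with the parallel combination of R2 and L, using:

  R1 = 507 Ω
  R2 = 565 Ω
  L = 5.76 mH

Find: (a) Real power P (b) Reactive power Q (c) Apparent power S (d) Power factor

Step 1 — Angular frequency: ω = 2π·f = 2π·684 = 4298 rad/s.
Step 2 — Component impedances:
  R1: Z = R = 507 Ω
  R2: Z = R = 565 Ω
  L: Z = jωL = j·4298·0.00576 = 0 + j24.75 Ω
Step 3 — Parallel branch: R2 || L = 1/(1/R2 + 1/L) = 1.083 + j24.71 Ω.
Step 4 — Series with R1: Z_total = R1 + (R2 || L) = 508.1 + j24.71 Ω = 508.7∠2.8° Ω.
Step 5 — Source phasor: V = 27.7∠-30.0° V = 23.99 - j13.85 V.
Step 6 — Current: I = V / Z = 0.04578 - j0.02949 A = 0.05445∠-32.8° A.
Step 7 — Complex power: S = V·I* = 1.507 + j0.07326 VA.
Step 8 — Real power: P = Re(S) = 1.507 W.
Step 9 — Reactive power: Q = Im(S) = 0.07326 VAR.
Step 10 — Apparent power: |S| = 1.508 VA.
Step 11 — Power factor: PF = P/|S| = 0.9988 (lagging).

(a) P = 1.507 W  (b) Q = 0.07326 VAR  (c) S = 1.508 VA  (d) PF = 0.9988 (lagging)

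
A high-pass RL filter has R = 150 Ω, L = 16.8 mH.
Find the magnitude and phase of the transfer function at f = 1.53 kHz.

Step 1 — Angular frequency: ω = 2π·1530 = 9613 rad/s.
Step 2 — Transfer function: H(jω) = jωL/(R + jωL).
Step 3 — Numerator jωL = j·161.5; denominator R + jωL = 150 + j161.5.
Step 4 — H = 0.5369 + j0.4986.
Step 5 — Magnitude: |H| = 0.7327 (-2.7 dB); phase: φ = 42.9°.

|H| = 0.7327 (-2.7 dB), φ = 42.9°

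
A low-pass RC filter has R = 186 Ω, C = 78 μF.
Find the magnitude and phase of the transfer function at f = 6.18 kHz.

Step 1 — Angular frequency: ω = 2π·6180 = 3.883e+04 rad/s.
Step 2 — Transfer function: H(jω) = 1/(1 + jωRC).
Step 3 — Denominator: 1 + jωRC = 1 + j·3.883e+04·186·7.8e-05 = 1 + j563.3.
Step 4 — H = 3.151e-06 - j0.001775.
Step 5 — Magnitude: |H| = 0.001775 (-55.0 dB); phase: φ = -89.9°.

|H| = 0.001775 (-55.0 dB), φ = -89.9°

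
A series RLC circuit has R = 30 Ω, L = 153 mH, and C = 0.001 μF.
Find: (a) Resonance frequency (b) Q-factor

Step 1 — Resonance condition Im(Z)=0 gives ω₀ = 1/√(LC).
Step 2 — ω₀ = 1/√(0.153·1e-09) = 8.085e+04 rad/s.
Step 3 — f₀ = ω₀/(2π) = 1.287e+04 Hz.
Step 4 — Series Q: Q = ω₀L/R = 8.085e+04·0.153/30 = 412.3.

(a) f₀ = 1.287e+04 Hz  (b) Q = 412.3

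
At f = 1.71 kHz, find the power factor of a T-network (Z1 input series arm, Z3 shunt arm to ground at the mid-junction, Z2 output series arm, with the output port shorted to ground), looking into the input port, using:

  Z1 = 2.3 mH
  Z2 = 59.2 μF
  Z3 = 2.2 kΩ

Step 1 — Angular frequency: ω = 2π·f = 2π·1710 = 1.074e+04 rad/s.
Step 2 — Component impedances:
  Z1: Z = jωL = j·1.074e+04·0.0023 = 0 + j24.71 Ω
  Z2: Z = 1/(jωC) = -j/(ω·C) = 0 - j1.572 Ω
  Z3: Z = R = 2200 Ω
Step 3 — With the output port shorted to ground, the output series arm Z2 runs from the junction to ground; the shunt arm Z3 also runs from the junction to ground. They appear in parallel: Z3 || Z2 = 0.001124 - j1.572 Ω.
Step 4 — Series with input arm Z1: Z_in = Z1 + (Z3 || Z2) = 0.001124 + j23.14 Ω = 23.14∠90.0° Ω.
Step 5 — Power factor: PF = cos(φ) = Re(Z)/|Z| = 0.0011235/23.14 = 4.855e-05.
Step 6 — Type: Im(Z) = 23.14 ⇒ lagging (phase φ = 90.0°).

PF = 4.855e-05 (lagging, φ = 90.0°)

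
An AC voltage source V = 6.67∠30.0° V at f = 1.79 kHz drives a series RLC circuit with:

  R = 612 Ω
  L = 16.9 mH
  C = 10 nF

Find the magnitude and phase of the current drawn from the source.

Step 1 — Angular frequency: ω = 2π·f = 2π·1790 = 1.125e+04 rad/s.
Step 2 — Component impedances:
  R: Z = R = 612 Ω
  L: Z = jωL = j·1.125e+04·0.0169 = 0 + j190.1 Ω
  C: Z = 1/(jωC) = -j/(ω·C) = 0 - j8891 Ω
Step 3 — Series combination: Z_total = R + L + C = 612 - j8701 Ω = 8723∠-86.0° Ω.
Step 4 — Source phasor: V = 6.67∠30.0° V = 5.776 + j3.335 V.
Step 5 — Ohm's law: I = V / Z_total = (5.776 + j3.335) / (612 - j8701) = -0.0003349 + j0.0006874 A.
Step 6 — Convert to polar: |I| = 0.0007647 A, ∠I = 116.0°.

I = 0.0007647∠116.0° A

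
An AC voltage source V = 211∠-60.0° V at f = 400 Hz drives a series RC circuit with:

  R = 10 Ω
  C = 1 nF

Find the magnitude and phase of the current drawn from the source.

Step 1 — Angular frequency: ω = 2π·f = 2π·400 = 2513 rad/s.
Step 2 — Component impedances:
  R: Z = R = 10 Ω
  C: Z = 1/(jωC) = -j/(ω·C) = 0 - j3.979e+05 Ω
Step 3 — Series combination: Z_total = R + C = 10 - j3.979e+05 Ω = 3.979e+05∠-90.0° Ω.
Step 4 — Source phasor: V = 211∠-60.0° V = 105.5 - j182.7 V.
Step 5 — Ohm's law: I = V / Z_total = (105.5 - j182.7) / (10 - j3.979e+05) = 0.0004593 + j0.0002651 A.
Step 6 — Convert to polar: |I| = 0.0005303 A, ∠I = 30.0°.

I = 0.0005303∠30.0° A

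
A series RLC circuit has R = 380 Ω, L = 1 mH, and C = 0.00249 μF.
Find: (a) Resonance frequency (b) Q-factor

Step 1 — Resonance condition Im(Z)=0 gives ω₀ = 1/√(LC).
Step 2 — ω₀ = 1/√(0.001·2.49e-09) = 6.337e+05 rad/s.
Step 3 — f₀ = ω₀/(2π) = 1.009e+05 Hz.
Step 4 — Series Q: Q = ω₀L/R = 6.337e+05·0.001/380 = 1.668.

(a) f₀ = 1.009e+05 Hz  (b) Q = 1.668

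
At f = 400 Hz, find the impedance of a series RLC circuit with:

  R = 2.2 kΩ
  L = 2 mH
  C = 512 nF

Step 1 — Angular frequency: ω = 2π·f = 2π·400 = 2513 rad/s.
Step 2 — Component impedances:
  R: Z = R = 2200 Ω
  L: Z = jωL = j·2513·0.002 = 0 + j5.027 Ω
  C: Z = 1/(jωC) = -j/(ω·C) = 0 - j777.1 Ω
Step 3 — Series combination: Z_total = R + L + C = 2200 - j772.1 Ω = 2332∠-19.3° Ω.

Z = 2200 - j772.1 Ω = 2332∠-19.3° Ω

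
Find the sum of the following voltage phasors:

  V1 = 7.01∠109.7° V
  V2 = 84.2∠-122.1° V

Step 1 — Convert each phasor to rectangular form:
  V1 = 7.01·(cos(109.7°) + j·sin(109.7°)) = -2.363 + j6.6 V
  V2 = 84.2·(cos(-122.1°) + j·sin(-122.1°)) = -44.74 - j71.33 V
Step 2 — Sum components: V_total = -47.11 - j64.73 V.
Step 3 — Convert to polar: |V_total| = 80.05 V, ∠V_total = -126.0°.

V_total = 80.05∠-126.0° V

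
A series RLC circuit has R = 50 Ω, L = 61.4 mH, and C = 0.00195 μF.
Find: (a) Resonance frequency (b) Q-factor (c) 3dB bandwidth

Step 1 — Resonance condition Im(Z)=0 gives ω₀ = 1/√(LC).
Step 2 — ω₀ = 1/√(0.0614·1.95e-09) = 9.139e+04 rad/s.
Step 3 — f₀ = ω₀/(2π) = 1.455e+04 Hz.
Step 4 — Series Q: Q = ω₀L/R = 9.139e+04·0.0614/50 = 112.2.
Step 5 — 3dB bandwidth: Δω = ω₀/Q = 814.3 rad/s; BW = Δω/(2π) = 129.6 Hz.

(a) f₀ = 1.455e+04 Hz  (b) Q = 112.2  (c) BW = 129.6 Hz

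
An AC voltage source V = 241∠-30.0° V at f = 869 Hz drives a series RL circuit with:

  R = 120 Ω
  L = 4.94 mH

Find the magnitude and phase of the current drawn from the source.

Step 1 — Angular frequency: ω = 2π·f = 2π·869 = 5460 rad/s.
Step 2 — Component impedances:
  R: Z = R = 120 Ω
  L: Z = jωL = j·5460·0.00494 = 0 + j26.97 Ω
Step 3 — Series combination: Z_total = R + L = 120 + j26.97 Ω = 123∠12.7° Ω.
Step 4 — Source phasor: V = 241∠-30.0° V = 208.7 - j120.5 V.
Step 5 — Ohm's law: I = V / Z_total = (208.7 - j120.5) / (120 + j26.97) = 1.441 - j1.328 A.
Step 6 — Convert to polar: |I| = 1.959 A, ∠I = -42.7°.

I = 1.959∠-42.7° A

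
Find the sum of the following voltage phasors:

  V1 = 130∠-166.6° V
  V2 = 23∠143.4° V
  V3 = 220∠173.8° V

Step 1 — Convert each phasor to rectangular form:
  V1 = 130·(cos(-166.6°) + j·sin(-166.6°)) = -126.5 - j30.13 V
  V2 = 23·(cos(143.4°) + j·sin(143.4°)) = -18.46 + j13.71 V
  V3 = 220·(cos(173.8°) + j·sin(173.8°)) = -218.7 + j23.76 V
Step 2 — Sum components: V_total = -363.6 + j7.346 V.
Step 3 — Convert to polar: |V_total| = 363.7 V, ∠V_total = 178.8°.

V_total = 363.7∠178.8° V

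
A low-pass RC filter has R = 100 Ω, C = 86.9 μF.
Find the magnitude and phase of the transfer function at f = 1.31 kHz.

Step 1 — Angular frequency: ω = 2π·1310 = 8231 rad/s.
Step 2 — Transfer function: H(jω) = 1/(1 + jωRC).
Step 3 — Denominator: 1 + jωRC = 1 + j·8231·100·8.69e-05 = 1 + j71.53.
Step 4 — H = 0.0001954 - j0.01398.
Step 5 — Magnitude: |H| = 0.01398 (-37.1 dB); phase: φ = -89.2°.

|H| = 0.01398 (-37.1 dB), φ = -89.2°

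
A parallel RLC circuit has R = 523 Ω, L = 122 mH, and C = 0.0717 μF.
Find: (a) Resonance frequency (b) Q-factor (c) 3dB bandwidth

Step 1 — Resonance: ω₀ = 1/√(LC) = 1/√(0.122·7.17e-08) = 1.069e+04 rad/s.
Step 2 — f₀ = ω₀/(2π) = 1702 Hz.
Step 3 — Parallel Q: Q = R/(ω₀L) = 523/(1.069e+04·0.122) = 0.4009.
Step 4 — Bandwidth: Δω = ω₀/Q = 2.667e+04 rad/s; BW = Δω/(2π) = 4244 Hz.

(a) f₀ = 1702 Hz  (b) Q = 0.4009  (c) BW = 4244 Hz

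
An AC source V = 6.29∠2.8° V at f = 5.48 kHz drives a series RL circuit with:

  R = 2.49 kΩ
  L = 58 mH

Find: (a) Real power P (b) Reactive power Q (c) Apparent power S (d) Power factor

Step 1 — Angular frequency: ω = 2π·f = 2π·5480 = 3.443e+04 rad/s.
Step 2 — Component impedances:
  R: Z = R = 2490 Ω
  L: Z = jωL = j·3.443e+04·0.058 = 0 + j1997 Ω
Step 3 — Series combination: Z_total = R + L = 2490 + j1997 Ω = 3192∠38.7° Ω.
Step 4 — Source phasor: V = 6.29∠2.8° V = 6.282 + j0.3073 V.
Step 5 — Current: I = V / Z = 0.001596 - j0.001156 A = 0.001971∠-35.9° A.
Step 6 — Complex power: S = V·I* = 0.009669 + j0.007755 VA.
Step 7 — Real power: P = Re(S) = 0.009669 W.
Step 8 — Reactive power: Q = Im(S) = 0.007755 VAR.
Step 9 — Apparent power: |S| = 0.0124 VA.
Step 10 — Power factor: PF = P/|S| = 0.7801 (lagging).

(a) P = 0.009669 W  (b) Q = 0.007755 VAR  (c) S = 0.0124 VA  (d) PF = 0.7801 (lagging)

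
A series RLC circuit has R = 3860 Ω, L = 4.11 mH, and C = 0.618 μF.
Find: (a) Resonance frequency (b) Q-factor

Step 1 — Resonance condition Im(Z)=0 gives ω₀ = 1/√(LC).
Step 2 — ω₀ = 1/√(0.00411·6.18e-07) = 1.984e+04 rad/s.
Step 3 — f₀ = ω₀/(2π) = 3158 Hz.
Step 4 — Series Q: Q = ω₀L/R = 1.984e+04·0.00411/3860 = 0.02113.

(a) f₀ = 3158 Hz  (b) Q = 0.02113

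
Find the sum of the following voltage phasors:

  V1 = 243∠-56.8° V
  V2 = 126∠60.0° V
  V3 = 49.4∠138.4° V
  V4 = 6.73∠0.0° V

Step 1 — Convert each phasor to rectangular form:
  V1 = 243·(cos(-56.8°) + j·sin(-56.8°)) = 133.1 - j203.3 V
  V2 = 126·(cos(60.0°) + j·sin(60.0°)) = 63 + j109.1 V
  V3 = 49.4·(cos(138.4°) + j·sin(138.4°)) = -36.94 + j32.8 V
  V4 = 6.73·(cos(0.0°) + j·sin(0.0°)) = 6.73 V
Step 2 — Sum components: V_total = 165.8 - j61.42 V.
Step 3 — Convert to polar: |V_total| = 176.9 V, ∠V_total = -20.3°.

V_total = 176.9∠-20.3° V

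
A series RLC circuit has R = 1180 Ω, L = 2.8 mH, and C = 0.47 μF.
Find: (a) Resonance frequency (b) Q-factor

Step 1 — Resonance condition Im(Z)=0 gives ω₀ = 1/√(LC).
Step 2 — ω₀ = 1/√(0.0028·4.7e-07) = 2.757e+04 rad/s.
Step 3 — f₀ = ω₀/(2π) = 4387 Hz.
Step 4 — Series Q: Q = ω₀L/R = 2.757e+04·0.0028/1180 = 0.06541.

(a) f₀ = 4387 Hz  (b) Q = 0.06541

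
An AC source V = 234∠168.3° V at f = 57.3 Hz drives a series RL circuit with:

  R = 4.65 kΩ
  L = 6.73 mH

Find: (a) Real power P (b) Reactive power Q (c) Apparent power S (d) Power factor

Step 1 — Angular frequency: ω = 2π·f = 2π·57.3 = 360 rad/s.
Step 2 — Component impedances:
  R: Z = R = 4650 Ω
  L: Z = jωL = j·360·0.00673 = 0 + j2.423 Ω
Step 3 — Series combination: Z_total = R + L = 4650 + j2.423 Ω = 4650∠0.0° Ω.
Step 4 — Source phasor: V = 234∠168.3° V = -229.1 + j47.45 V.
Step 5 — Current: I = V / Z = -0.04927 + j0.01023 A = 0.05032∠168.3° A.
Step 6 — Complex power: S = V·I* = 11.78 + j0.006136 VA.
Step 7 — Real power: P = Re(S) = 11.78 W.
Step 8 — Reactive power: Q = Im(S) = 0.006136 VAR.
Step 9 — Apparent power: |S| = 11.78 VA.
Step 10 — Power factor: PF = P/|S| = 1 (lagging).

(a) P = 11.78 W  (b) Q = 0.006136 VAR  (c) S = 11.78 VA  (d) PF = 1 (lagging)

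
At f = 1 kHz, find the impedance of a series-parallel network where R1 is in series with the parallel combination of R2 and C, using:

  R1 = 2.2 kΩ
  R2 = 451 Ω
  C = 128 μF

Step 1 — Angular frequency: ω = 2π·f = 2π·1000 = 6283 rad/s.
Step 2 — Component impedances:
  R1: Z = R = 2200 Ω
  R2: Z = R = 451 Ω
  C: Z = 1/(jωC) = -j/(ω·C) = 0 - j1.243 Ω
Step 3 — Parallel branch: R2 || C = 1/(1/R2 + 1/C) = 0.003428 - j1.243 Ω.
Step 4 — Series with R1: Z_total = R1 + (R2 || C) = 2200 - j1.243 Ω = 2200∠-0.0° Ω.

Z = 2200 - j1.243 Ω = 2200∠-0.0° Ω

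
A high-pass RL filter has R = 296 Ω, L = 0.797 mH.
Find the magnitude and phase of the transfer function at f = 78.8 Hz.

Step 1 — Angular frequency: ω = 2π·78.8 = 495.1 rad/s.
Step 2 — Transfer function: H(jω) = jωL/(R + jωL).
Step 3 — Numerator jωL = j·0.3946; denominator R + jωL = 296 + j0.3946.
Step 4 — H = 1.777e-06 + j0.001333.
Step 5 — Magnitude: |H| = 0.001333 (-57.5 dB); phase: φ = 89.9°.

|H| = 0.001333 (-57.5 dB), φ = 89.9°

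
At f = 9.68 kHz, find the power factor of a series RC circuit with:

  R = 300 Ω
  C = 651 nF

Step 1 — Angular frequency: ω = 2π·f = 2π·9680 = 6.082e+04 rad/s.
Step 2 — Component impedances:
  R: Z = R = 300 Ω
  C: Z = 1/(jωC) = -j/(ω·C) = 0 - j25.26 Ω
Step 3 — Series combination: Z_total = R + C = 300 - j25.26 Ω = 301.1∠-4.8° Ω.
Step 4 — Power factor: PF = cos(φ) = Re(Z)/|Z| = 300/301.06 = 0.9965.
Step 5 — Type: Im(Z) = -25.26 ⇒ leading (phase φ = -4.8°).

PF = 0.9965 (leading, φ = -4.8°)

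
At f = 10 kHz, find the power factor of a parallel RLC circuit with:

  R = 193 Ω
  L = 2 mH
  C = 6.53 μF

Step 1 — Angular frequency: ω = 2π·f = 2π·1e+04 = 6.283e+04 rad/s.
Step 2 — Component impedances:
  R: Z = R = 193 Ω
  L: Z = jωL = j·6.283e+04·0.002 = 0 + j125.7 Ω
  C: Z = 1/(jωC) = -j/(ω·C) = 0 - j2.437 Ω
Step 3 — Parallel combination: 1/Z_total = 1/R + 1/L + 1/C; Z_total = 0.032 - j2.485 Ω = 2.485∠-89.3° Ω.
Step 4 — Power factor: PF = cos(φ) = Re(Z)/|Z| = 0.032/2.485 = 0.01288.
Step 5 — Type: Im(Z) = -2.485 ⇒ leading (phase φ = -89.3°).

PF = 0.01288 (leading, φ = -89.3°)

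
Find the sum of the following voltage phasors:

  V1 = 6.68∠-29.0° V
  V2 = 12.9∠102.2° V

Step 1 — Convert each phasor to rectangular form:
  V1 = 6.68·(cos(-29.0°) + j·sin(-29.0°)) = 5.842 - j3.239 V
  V2 = 12.9·(cos(102.2°) + j·sin(102.2°)) = -2.726 + j12.61 V
Step 2 — Sum components: V_total = 3.116 + j9.37 V.
Step 3 — Convert to polar: |V_total| = 9.875 V, ∠V_total = 71.6°.

V_total = 9.875∠71.6° V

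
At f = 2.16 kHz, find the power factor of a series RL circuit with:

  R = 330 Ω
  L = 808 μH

Step 1 — Angular frequency: ω = 2π·f = 2π·2160 = 1.357e+04 rad/s.
Step 2 — Component impedances:
  R: Z = R = 330 Ω
  L: Z = jωL = j·1.357e+04·0.000808 = 0 + j10.97 Ω
Step 3 — Series combination: Z_total = R + L = 330 + j10.97 Ω = 330.2∠1.9° Ω.
Step 4 — Power factor: PF = cos(φ) = Re(Z)/|Z| = 330/330.2 = 0.9994.
Step 5 — Type: Im(Z) = 10.97 ⇒ lagging (phase φ = 1.9°).

PF = 0.9994 (lagging, φ = 1.9°)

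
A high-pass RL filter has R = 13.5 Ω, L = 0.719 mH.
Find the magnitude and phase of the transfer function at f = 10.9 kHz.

Step 1 — Angular frequency: ω = 2π·1.09e+04 = 6.849e+04 rad/s.
Step 2 — Transfer function: H(jω) = jωL/(R + jωL).
Step 3 — Numerator jωL = j·49.24; denominator R + jωL = 13.5 + j49.24.
Step 4 — H = 0.9301 + j0.255.
Step 5 — Magnitude: |H| = 0.9644 (-0.3 dB); phase: φ = 15.3°.

|H| = 0.9644 (-0.3 dB), φ = 15.3°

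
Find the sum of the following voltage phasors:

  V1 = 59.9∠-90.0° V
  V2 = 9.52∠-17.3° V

Step 1 — Convert each phasor to rectangular form:
  V1 = 59.9·(cos(-90.0°) + j·sin(-90.0°)) = 0 - j59.9 V
  V2 = 9.52·(cos(-17.3°) + j·sin(-17.3°)) = 9.089 - j2.831 V
Step 2 — Sum components: V_total = 9.089 - j62.73 V.
Step 3 — Convert to polar: |V_total| = 63.39 V, ∠V_total = -81.8°.

V_total = 63.39∠-81.8° V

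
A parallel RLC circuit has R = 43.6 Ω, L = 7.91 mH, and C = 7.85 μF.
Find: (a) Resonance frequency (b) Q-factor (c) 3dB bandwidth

Step 1 — Resonance: ω₀ = 1/√(LC) = 1/√(0.00791·7.85e-06) = 4013 rad/s.
Step 2 — f₀ = ω₀/(2π) = 638.7 Hz.
Step 3 — Parallel Q: Q = R/(ω₀L) = 43.6/(4013·0.00791) = 1.374.
Step 4 — Bandwidth: Δω = ω₀/Q = 2922 rad/s; BW = Δω/(2π) = 465 Hz.

(a) f₀ = 638.7 Hz  (b) Q = 1.374  (c) BW = 465 Hz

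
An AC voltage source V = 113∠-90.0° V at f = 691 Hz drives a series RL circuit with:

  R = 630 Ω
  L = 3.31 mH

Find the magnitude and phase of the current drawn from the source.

Step 1 — Angular frequency: ω = 2π·f = 2π·691 = 4342 rad/s.
Step 2 — Component impedances:
  R: Z = R = 630 Ω
  L: Z = jωL = j·4342·0.00331 = 0 + j14.37 Ω
Step 3 — Series combination: Z_total = R + L = 630 + j14.37 Ω = 630.2∠1.3° Ω.
Step 4 — Source phasor: V = 113∠-90.0° V = 0 - j113 V.
Step 5 — Ohm's law: I = V / Z_total = (0 - j113) / (630 + j14.37) = -0.004089 - j0.1793 A.
Step 6 — Convert to polar: |I| = 0.1793 A, ∠I = -91.3°.

I = 0.1793∠-91.3° A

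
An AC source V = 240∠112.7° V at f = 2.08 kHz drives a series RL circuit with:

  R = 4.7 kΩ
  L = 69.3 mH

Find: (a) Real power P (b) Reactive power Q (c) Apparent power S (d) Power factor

Step 1 — Angular frequency: ω = 2π·f = 2π·2080 = 1.307e+04 rad/s.
Step 2 — Component impedances:
  R: Z = R = 4700 Ω
  L: Z = jωL = j·1.307e+04·0.0693 = 0 + j905.7 Ω
Step 3 — Series combination: Z_total = R + L = 4700 + j905.7 Ω = 4786∠10.9° Ω.
Step 4 — Source phasor: V = 240∠112.7° V = -92.62 + j221.4 V.
Step 5 — Current: I = V / Z = -0.01025 + j0.04908 A = 0.05014∠101.8° A.
Step 6 — Complex power: S = V·I* = 11.82 + j2.277 VA.
Step 7 — Real power: P = Re(S) = 11.82 W.
Step 8 — Reactive power: Q = Im(S) = 2.277 VAR.
Step 9 — Apparent power: |S| = 12.03 VA.
Step 10 — Power factor: PF = P/|S| = 0.9819 (lagging).

(a) P = 11.82 W  (b) Q = 2.277 VAR  (c) S = 12.03 VA  (d) PF = 0.9819 (lagging)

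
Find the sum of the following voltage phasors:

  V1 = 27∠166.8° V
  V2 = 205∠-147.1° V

Step 1 — Convert each phasor to rectangular form:
  V1 = 27·(cos(166.8°) + j·sin(166.8°)) = -26.29 + j6.165 V
  V2 = 205·(cos(-147.1°) + j·sin(-147.1°)) = -172.1 - j111.4 V
Step 2 — Sum components: V_total = -198.4 - j105.2 V.
Step 3 — Convert to polar: |V_total| = 224.6 V, ∠V_total = -152.1°.

V_total = 224.6∠-152.1° V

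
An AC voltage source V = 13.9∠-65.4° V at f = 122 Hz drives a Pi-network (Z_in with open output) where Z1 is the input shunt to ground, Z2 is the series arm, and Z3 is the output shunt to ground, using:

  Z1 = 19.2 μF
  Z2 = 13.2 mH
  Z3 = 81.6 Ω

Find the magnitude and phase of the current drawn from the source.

Step 1 — Angular frequency: ω = 2π·f = 2π·122 = 766.5 rad/s.
Step 2 — Component impedances:
  Z1: Z = 1/(jωC) = -j/(ω·C) = 0 - j67.95 Ω
  Z2: Z = jωL = j·766.5·0.0132 = 0 + j10.12 Ω
  Z3: Z = R = 81.6 Ω
Step 3 — With open output, the series arm Z2 and the output shunt Z3 appear in series to ground: Z2 + Z3 = 81.6 + j10.12 Ω.
Step 4 — Parallel with input shunt Z1: Z_in = Z1 || (Z2 + Z3) = 37.66 - j41.26 Ω = 55.86∠-47.6° Ω.
Step 5 — Source phasor: V = 13.9∠-65.4° V = 5.786 - j12.64 V.
Step 6 — Ohm's law: I = V / Z_total = (5.786 - j12.64) / (37.66 - j41.26) = 0.2369 - j0.07604 A.
Step 7 — Convert to polar: |I| = 0.2488 A, ∠I = -17.8°.

I = 0.2488∠-17.8° A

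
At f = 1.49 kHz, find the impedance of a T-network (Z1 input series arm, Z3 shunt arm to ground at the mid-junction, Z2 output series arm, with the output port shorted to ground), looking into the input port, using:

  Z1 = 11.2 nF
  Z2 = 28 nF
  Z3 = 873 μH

Step 1 — Angular frequency: ω = 2π·f = 2π·1490 = 9362 rad/s.
Step 2 — Component impedances:
  Z1: Z = 1/(jωC) = -j/(ω·C) = 0 - j9537 Ω
  Z2: Z = 1/(jωC) = -j/(ω·C) = 0 - j3815 Ω
  Z3: Z = jωL = j·9362·0.000873 = 0 + j8.173 Ω
Step 3 — With the output port shorted to ground, the output series arm Z2 runs from the junction to ground; the shunt arm Z3 also runs from the junction to ground. They appear in parallel: Z3 || Z2 = 0 + j8.191 Ω.
Step 4 — Series with input arm Z1: Z_in = Z1 + (Z3 || Z2) = 0 - j9529 Ω = 9529∠-90.0° Ω.

Z = 0 - j9529 Ω = 9529∠-90.0° Ω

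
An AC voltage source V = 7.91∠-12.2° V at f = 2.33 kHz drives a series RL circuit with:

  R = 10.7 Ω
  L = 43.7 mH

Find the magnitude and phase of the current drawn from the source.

Step 1 — Angular frequency: ω = 2π·f = 2π·2330 = 1.464e+04 rad/s.
Step 2 — Component impedances:
  R: Z = R = 10.7 Ω
  L: Z = jωL = j·1.464e+04·0.0437 = 0 + j639.8 Ω
Step 3 — Series combination: Z_total = R + L = 10.7 + j639.8 Ω = 639.8∠89.0° Ω.
Step 4 — Source phasor: V = 7.91∠-12.2° V = 7.731 - j1.672 V.
Step 5 — Ohm's law: I = V / Z_total = (7.731 - j1.672) / (10.7 + j639.8) = -0.00241 - j0.01213 A.
Step 6 — Convert to polar: |I| = 0.01236 A, ∠I = -101.2°.

I = 0.01236∠-101.2° A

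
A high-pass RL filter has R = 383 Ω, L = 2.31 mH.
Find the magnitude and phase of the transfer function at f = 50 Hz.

Step 1 — Angular frequency: ω = 2π·50 = 314.2 rad/s.
Step 2 — Transfer function: H(jω) = jωL/(R + jωL).
Step 3 — Numerator jωL = j·0.7257; denominator R + jωL = 383 + j0.7257.
Step 4 — H = 3.59e-06 + j0.001895.
Step 5 — Magnitude: |H| = 0.001895 (-54.4 dB); phase: φ = 89.9°.

|H| = 0.001895 (-54.4 dB), φ = 89.9°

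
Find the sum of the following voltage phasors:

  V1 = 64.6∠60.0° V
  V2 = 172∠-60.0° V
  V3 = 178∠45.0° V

Step 1 — Convert each phasor to rectangular form:
  V1 = 64.6·(cos(60.0°) + j·sin(60.0°)) = 32.3 + j55.95 V
  V2 = 172·(cos(-60.0°) + j·sin(-60.0°)) = 86 - j149 V
  V3 = 178·(cos(45.0°) + j·sin(45.0°)) = 125.9 + j125.9 V
Step 2 — Sum components: V_total = 244.2 + j32.85 V.
Step 3 — Convert to polar: |V_total| = 246.4 V, ∠V_total = 7.7°.

V_total = 246.4∠7.7° V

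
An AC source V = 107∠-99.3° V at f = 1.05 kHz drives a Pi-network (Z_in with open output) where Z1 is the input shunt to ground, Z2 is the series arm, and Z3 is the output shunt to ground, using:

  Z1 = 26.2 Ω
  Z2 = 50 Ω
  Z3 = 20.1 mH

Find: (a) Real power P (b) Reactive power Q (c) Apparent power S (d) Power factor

Step 1 — Angular frequency: ω = 2π·f = 2π·1050 = 6597 rad/s.
Step 2 — Component impedances:
  Z1: Z = R = 26.2 Ω
  Z2: Z = R = 50 Ω
  Z3: Z = jωL = j·6597·0.0201 = 0 + j132.6 Ω
Step 3 — With open output, the series arm Z2 and the output shunt Z3 appear in series to ground: Z2 + Z3 = 50 + j132.6 Ω.
Step 4 — Parallel with input shunt Z1: Z_in = Z1 || (Z2 + Z3) = 23.96 + j3.892 Ω = 24.28∠9.2° Ω.
Step 5 — Source phasor: V = 107∠-99.3° V = -17.29 - j105.6 V.
Step 6 — Current: I = V / Z = -1.4 - j4.179 A = 4.407∠-108.5° A.
Step 7 — Complex power: S = V·I* = 465.5 + j75.59 VA.
Step 8 — Real power: P = Re(S) = 465.5 W.
Step 9 — Reactive power: Q = Im(S) = 75.59 VAR.
Step 10 — Apparent power: |S| = 471.6 VA.
Step 11 — Power factor: PF = P/|S| = 0.9871 (lagging).

(a) P = 465.5 W  (b) Q = 75.59 VAR  (c) S = 471.6 VA  (d) PF = 0.9871 (lagging)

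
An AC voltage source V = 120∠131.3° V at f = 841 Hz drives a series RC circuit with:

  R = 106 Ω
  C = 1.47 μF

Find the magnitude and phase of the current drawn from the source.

Step 1 — Angular frequency: ω = 2π·f = 2π·841 = 5284 rad/s.
Step 2 — Component impedances:
  R: Z = R = 106 Ω
  C: Z = 1/(jωC) = -j/(ω·C) = 0 - j128.7 Ω
Step 3 — Series combination: Z_total = R + C = 106 - j128.7 Ω = 166.8∠-50.5° Ω.
Step 4 — Source phasor: V = 120∠131.3° V = -79.2 + j90.15 V.
Step 5 — Ohm's law: I = V / Z_total = (-79.2 + j90.15) / (106 - j128.7) = -0.7192 - j0.02301 A.
Step 6 — Convert to polar: |I| = 0.7196 A, ∠I = -178.2°.

I = 0.7196∠-178.2° A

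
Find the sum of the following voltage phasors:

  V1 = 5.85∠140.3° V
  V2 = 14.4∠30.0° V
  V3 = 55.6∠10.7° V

Step 1 — Convert each phasor to rectangular form:
  V1 = 5.85·(cos(140.3°) + j·sin(140.3°)) = -4.501 + j3.737 V
  V2 = 14.4·(cos(30.0°) + j·sin(30.0°)) = 12.47 + j7.2 V
  V3 = 55.6·(cos(10.7°) + j·sin(10.7°)) = 54.63 + j10.32 V
Step 2 — Sum components: V_total = 62.6 + j21.26 V.
Step 3 — Convert to polar: |V_total| = 66.11 V, ∠V_total = 18.8°.

V_total = 66.11∠18.8° V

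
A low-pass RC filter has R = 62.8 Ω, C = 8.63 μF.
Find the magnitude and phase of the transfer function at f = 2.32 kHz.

Step 1 — Angular frequency: ω = 2π·2320 = 1.458e+04 rad/s.
Step 2 — Transfer function: H(jω) = 1/(1 + jωRC).
Step 3 — Denominator: 1 + jωRC = 1 + j·1.458e+04·62.8·8.63e-06 = 1 + j7.9.
Step 4 — H = 0.01577 - j0.1246.
Step 5 — Magnitude: |H| = 0.1256 (-18.0 dB); phase: φ = -82.8°.

|H| = 0.1256 (-18.0 dB), φ = -82.8°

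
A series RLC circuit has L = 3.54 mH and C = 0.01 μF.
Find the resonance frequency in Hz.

Step 1 — Resonance condition Im(Z)=0 gives ω₀ = 1/√(LC).
Step 2 — ω₀ = 1/√(0.00354·1e-08) = 1.681e+05 rad/s.
Step 3 — f₀ = ω₀/(2π) = 2.675e+04 Hz.

f₀ = 2.675e+04 Hz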